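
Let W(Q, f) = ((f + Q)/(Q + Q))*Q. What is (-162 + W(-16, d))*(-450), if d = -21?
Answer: 81225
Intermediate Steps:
W(Q, f) = Q/2 + f/2 (W(Q, f) = ((Q + f)/((2*Q)))*Q = ((Q + f)*(1/(2*Q)))*Q = ((Q + f)/(2*Q))*Q = Q/2 + f/2)
(-162 + W(-16, d))*(-450) = (-162 + ((1/2)*(-16) + (1/2)*(-21)))*(-450) = (-162 + (-8 - 21/2))*(-450) = (-162 - 37/2)*(-450) = -361/2*(-450) = 81225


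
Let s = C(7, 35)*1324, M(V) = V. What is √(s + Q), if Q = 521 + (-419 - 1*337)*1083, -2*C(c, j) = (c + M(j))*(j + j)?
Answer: I*√2764507 ≈ 1662.7*I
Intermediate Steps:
C(c, j) = -j*(c + j) (C(c, j) = -(c + j)*(j + j)/2 = -(c + j)*2*j/2 = -j*(c + j))
s = -1946280 (s = -1*35*(7 + 35)*1324 = -1*35*42*1324 = -1470*1324 = -1946280)
Q = -818227 (Q = 521 + (-419 - 337)*1083 = 521 - 756*1083 = 521 - 818748 = -818227)
√(s + Q) = √(-1946280 - 818227) = √(-2764507) = I*√2764507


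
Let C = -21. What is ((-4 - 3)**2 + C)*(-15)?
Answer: -420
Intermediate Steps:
((-4 - 3)**2 + C)*(-15) = ((-4 - 3)**2 - 21)*(-15) = ((-7)**2 - 21)*(-15) = (49 - 21)*(-15) = 28*(-15) = -420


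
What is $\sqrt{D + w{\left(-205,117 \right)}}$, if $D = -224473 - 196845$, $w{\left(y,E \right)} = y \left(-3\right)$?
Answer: $i \sqrt{420703} \approx 648.62 i$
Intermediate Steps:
$w{\left(y,E \right)} = - 3 y$
$D = -421318$ ($D = -224473 - 196845 = -421318$)
$\sqrt{D + w{\left(-205,117 \right)}} = \sqrt{-421318 - -615} = \sqrt{-421318 + 615} = \sqrt{-420703} = i \sqrt{420703}$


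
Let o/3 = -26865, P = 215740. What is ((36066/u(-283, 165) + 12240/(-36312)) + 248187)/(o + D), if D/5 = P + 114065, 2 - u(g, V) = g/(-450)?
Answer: 5024372507/28709065530 ≈ 0.17501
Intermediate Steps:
u(g, V) = 2 + g/450 (u(g, V) = 2 - g/(-450) = 2 - g*(-1)/450 = 2 - (-1)*g/450 = 2 + g/450)
o = -80595 (o = 3*(-26865) = -80595)
D = 1649025 (D = 5*(215740 + 114065) = 5*329805 = 1649025)
((36066/u(-283, 165) + 12240/(-36312)) + 248187)/(o + D) = ((36066/(2 + (1/450)*(-283)) + 12240/(-36312)) + 248187)/(-80595 + 1649025) = ((36066/(2 - 283/450) + 12240*(-1/36312)) + 248187)/1568430 = ((36066/(617/450) - 30/89) + 248187)*(1/1568430) = ((36066*(450/617) - 30/89) + 248187)*(1/1568430) = ((16229700/617 - 30/89) + 248187)*(1/1568430) = (1444424790/54913 + 248187)*(1/1568430) = (15073117521/54913)*(1/1568430) = 5024372507/28709065530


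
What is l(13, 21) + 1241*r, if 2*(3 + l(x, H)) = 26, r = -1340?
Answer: -1662930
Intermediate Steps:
l(x, H) = 10 (l(x, H) = -3 + (1/2)*26 = -3 + 13 = 10)
l(13, 21) + 1241*r = 10 + 1241*(-1340) = 10 - 1662940 = -1662930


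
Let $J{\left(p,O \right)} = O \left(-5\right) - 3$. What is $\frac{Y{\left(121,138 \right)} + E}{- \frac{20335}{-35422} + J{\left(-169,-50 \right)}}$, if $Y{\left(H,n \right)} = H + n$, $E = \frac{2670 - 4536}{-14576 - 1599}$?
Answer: $\frac{148460367602}{141847778575} \approx 1.0466$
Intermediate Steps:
$E = \frac{1866}{16175}$ ($E = - \frac{1866}{-16175} = \left(-1866\right) \left(- \frac{1}{16175}\right) = \frac{1866}{16175} \approx 0.11536$)
$J{\left(p,O \right)} = -3 - 5 O$ ($J{\left(p,O \right)} = - 5 O - 3 = -3 - 5 O$)
$\frac{Y{\left(121,138 \right)} + E}{- \frac{20335}{-35422} + J{\left(-169,-50 \right)}} = \frac{\left(121 + 138\right) + \frac{1866}{16175}}{- \frac{20335}{-35422} - -247} = \frac{259 + \frac{1866}{16175}}{\left(-20335\right) \left(- \frac{1}{35422}\right) + \left(-3 + 250\right)} = \frac{4191191}{16175 \left(\frac{20335}{35422} + 247\right)} = \frac{4191191}{16175 \cdot \frac{8769569}{35422}} = \frac{4191191}{16175} \cdot \frac{35422}{8769569} = \frac{148460367602}{141847778575}$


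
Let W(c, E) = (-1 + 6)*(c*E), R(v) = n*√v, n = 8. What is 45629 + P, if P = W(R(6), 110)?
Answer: 45629 + 4400*√6 ≈ 56407.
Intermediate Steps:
R(v) = 8*√v
W(c, E) = 5*E*c (W(c, E) = 5*(E*c) = 5*E*c)
P = 4400*√6 (P = 5*110*(8*√6) = 4400*√6 ≈ 10778.)
45629 + P = 45629 + 4400*√6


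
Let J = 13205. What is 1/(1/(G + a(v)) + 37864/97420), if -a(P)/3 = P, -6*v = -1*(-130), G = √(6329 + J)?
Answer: 3490848887245/1341201391279 - 593166025*√19534/1341201391279 ≈ 2.5410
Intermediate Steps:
G = √19534 (G = √(6329 + 13205) = √19534 ≈ 139.76)
v = -65/3 (v = -(-1)*(-130)/6 = -⅙*130 = -65/3 ≈ -21.667)
a(P) = -3*P
1/(1/(G + a(v)) + 37864/97420) = 1/(1/(√19534 - 3*(-65/3)) + 37864/97420) = 1/(1/(√19534 + 65) + 37864*(1/97420)) = 1/(1/(65 + √19534) + 9466/24355) = 1/(9466/24355 + 1/(65 + √19534))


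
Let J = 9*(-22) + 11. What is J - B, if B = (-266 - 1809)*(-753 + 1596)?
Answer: 1749038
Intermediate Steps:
J = -187 (J = -198 + 11 = -187)
B = -1749225 (B = -2075*843 = -1749225)
J - B = -187 - 1*(-1749225) = -187 + 1749225 = 1749038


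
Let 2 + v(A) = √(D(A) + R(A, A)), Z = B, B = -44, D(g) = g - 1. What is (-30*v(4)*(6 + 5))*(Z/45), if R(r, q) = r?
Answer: -1936/3 + 968*√7/3 ≈ 208.36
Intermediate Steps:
D(g) = -1 + g
Z = -44
v(A) = -2 + √(-1 + 2*A) (v(A) = -2 + √((-1 + A) + A) = -2 + √(-1 + 2*A))
(-30*v(4)*(6 + 5))*(Z/45) = (-30*(-2 + √(-1 + 2*4))*(6 + 5))*(-44/45) = (-30*(-2 + √(-1 + 8))*11)*(-44*1/45) = -30*(-2 + √7)*11*(-44/45) = -30*(-22 + 11*√7)*(-44/45) = (660 - 330*√7)*(-44/45) = -1936/3 + 968*√7/3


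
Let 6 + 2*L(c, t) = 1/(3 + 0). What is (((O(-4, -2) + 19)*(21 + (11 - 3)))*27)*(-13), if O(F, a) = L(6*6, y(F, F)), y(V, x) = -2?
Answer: -329121/2 ≈ -1.6456e+5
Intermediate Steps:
L(c, t) = -17/6 (L(c, t) = -3 + 1/(2*(3 + 0)) = -3 + (1/2)/3 = -3 + (1/2)*(1/3) = -3 + 1/6 = -17/6)
O(F, a) = -17/6
(((O(-4, -2) + 19)*(21 + (11 - 3)))*27)*(-13) = (((-17/6 + 19)*(21 + (11 - 3)))*27)*(-13) = ((97*(21 + 8)/6)*27)*(-13) = (((97/6)*29)*27)*(-13) = ((2813/6)*27)*(-13) = (25317/2)*(-13) = -329121/2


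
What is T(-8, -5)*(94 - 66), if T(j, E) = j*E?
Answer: 1120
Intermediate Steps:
T(j, E) = E*j
T(-8, -5)*(94 - 66) = (-5*(-8))*(94 - 66) = 40*28 = 1120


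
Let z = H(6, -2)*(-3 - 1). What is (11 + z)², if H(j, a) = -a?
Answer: 9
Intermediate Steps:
z = -8 (z = (-1*(-2))*(-3 - 1) = 2*(-4) = -8)
(11 + z)² = (11 - 8)² = 3² = 9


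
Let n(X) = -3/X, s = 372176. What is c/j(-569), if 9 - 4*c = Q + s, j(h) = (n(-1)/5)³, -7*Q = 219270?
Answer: -298237375/756 ≈ -3.9449e+5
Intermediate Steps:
Q = -219270/7 (Q = -⅐*219270 = -219270/7 ≈ -31324.)
j(h) = 27/125 (j(h) = (-3/(-1)/5)³ = (-3*(-1)*(⅕))³ = (3*(⅕))³ = (⅗)³ = 27/125)
c = -2385899/28 (c = 9/4 - (-219270/7 + 372176)/4 = 9/4 - ¼*2385962/7 = 9/4 - 1192981/14 = -2385899/28 ≈ -85211.)
c/j(-569) = -2385899/(28*27/125) = -2385899/28*125/27 = -298237375/756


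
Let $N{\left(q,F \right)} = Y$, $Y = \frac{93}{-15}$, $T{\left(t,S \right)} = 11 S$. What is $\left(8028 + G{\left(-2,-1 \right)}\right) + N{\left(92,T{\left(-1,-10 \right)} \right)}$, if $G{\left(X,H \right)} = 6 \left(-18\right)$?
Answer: $\frac{39569}{5} \approx 7913.8$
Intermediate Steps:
$Y = - \frac{31}{5}$ ($Y = 93 \left(- \frac{1}{15}\right) = - \frac{31}{5} \approx -6.2$)
$N{\left(q,F \right)} = - \frac{31}{5}$
$G{\left(X,H \right)} = -108$
$\left(8028 + G{\left(-2,-1 \right)}\right) + N{\left(92,T{\left(-1,-10 \right)} \right)} = \left(8028 - 108\right) - \frac{31}{5} = 7920 - \frac{31}{5} = \frac{39569}{5}$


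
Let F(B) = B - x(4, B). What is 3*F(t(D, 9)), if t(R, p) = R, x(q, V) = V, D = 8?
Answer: 0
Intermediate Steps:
F(B) = 0 (F(B) = B - B = 0)
3*F(t(D, 9)) = 3*0 = 0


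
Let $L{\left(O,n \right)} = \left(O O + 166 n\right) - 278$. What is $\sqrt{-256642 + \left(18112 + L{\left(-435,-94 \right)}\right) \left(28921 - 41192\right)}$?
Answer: $i \sqrt{2349600947} \approx 48473.0 i$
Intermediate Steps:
$L{\left(O,n \right)} = -278 + O^{2} + 166 n$ ($L{\left(O,n \right)} = \left(O^{2} + 166 n\right) - 278 = -278 + O^{2} + 166 n$)
$\sqrt{-256642 + \left(18112 + L{\left(-435,-94 \right)}\right) \left(28921 - 41192\right)} = \sqrt{-256642 + \left(18112 + \left(-278 + \left(-435\right)^{2} + 166 \left(-94\right)\right)\right) \left(28921 - 41192\right)} = \sqrt{-256642 + \left(18112 - -173343\right) \left(-12271\right)} = \sqrt{-256642 + \left(18112 + 173343\right) \left(-12271\right)} = \sqrt{-256642 + 191455 \left(-12271\right)} = \sqrt{-256642 - 2349344305} = \sqrt{-2349600947} = i \sqrt{2349600947}$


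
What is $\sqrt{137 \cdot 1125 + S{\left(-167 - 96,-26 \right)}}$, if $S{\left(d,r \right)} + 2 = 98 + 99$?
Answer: $4 \sqrt{9645} \approx 392.84$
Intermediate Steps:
$S{\left(d,r \right)} = 195$ ($S{\left(d,r \right)} = -2 + \left(98 + 99\right) = -2 + 197 = 195$)
$\sqrt{137 \cdot 1125 + S{\left(-167 - 96,-26 \right)}} = \sqrt{137 \cdot 1125 + 195} = \sqrt{154125 + 195} = \sqrt{154320} = 4 \sqrt{9645}$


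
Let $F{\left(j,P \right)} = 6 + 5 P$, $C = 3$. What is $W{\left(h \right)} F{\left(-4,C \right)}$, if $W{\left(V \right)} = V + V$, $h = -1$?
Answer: $-42$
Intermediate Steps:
$W{\left(V \right)} = 2 V$
$W{\left(h \right)} F{\left(-4,C \right)} = 2 \left(-1\right) \left(6 + 5 \cdot 3\right) = - 2 \left(6 + 15\right) = \left(-2\right) 21 = -42$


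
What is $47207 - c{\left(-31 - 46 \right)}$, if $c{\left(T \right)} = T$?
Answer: $47284$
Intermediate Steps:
$47207 - c{\left(-31 - 46 \right)} = 47207 - \left(-31 - 46\right) = 47207 - -77 = 47207 + 77 = 47284$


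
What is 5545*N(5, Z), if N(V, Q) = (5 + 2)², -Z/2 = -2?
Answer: 271705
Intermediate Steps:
Z = 4 (Z = -2*(-2) = 4)
N(V, Q) = 49 (N(V, Q) = 7² = 49)
5545*N(5, Z) = 5545*49 = 271705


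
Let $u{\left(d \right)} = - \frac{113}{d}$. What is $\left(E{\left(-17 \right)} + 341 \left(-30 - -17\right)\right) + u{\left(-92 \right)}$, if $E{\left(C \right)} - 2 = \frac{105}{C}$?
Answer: $- \frac{6937823}{1564} \approx -4435.9$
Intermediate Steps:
$E{\left(C \right)} = 2 + \frac{105}{C}$
$\left(E{\left(-17 \right)} + 341 \left(-30 - -17\right)\right) + u{\left(-92 \right)} = \left(\left(2 + \frac{105}{-17}\right) + 341 \left(-30 - -17\right)\right) - \frac{113}{-92} = \left(\left(2 + 105 \left(- \frac{1}{17}\right)\right) + 341 \left(-30 + 17\right)\right) - - \frac{113}{92} = \left(\left(2 - \frac{105}{17}\right) + 341 \left(-13\right)\right) + \frac{113}{92} = \left(- \frac{71}{17} - 4433\right) + \frac{113}{92} = - \frac{75432}{17} + \frac{113}{92} = - \frac{6937823}{1564}$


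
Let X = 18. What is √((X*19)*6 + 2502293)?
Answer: √2504345 ≈ 1582.5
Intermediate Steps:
√((X*19)*6 + 2502293) = √((18*19)*6 + 2502293) = √(342*6 + 2502293) = √(2052 + 2502293) = √2504345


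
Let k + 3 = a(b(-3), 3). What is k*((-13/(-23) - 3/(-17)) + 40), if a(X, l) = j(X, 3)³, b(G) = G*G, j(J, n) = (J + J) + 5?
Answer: 193772520/391 ≈ 4.9558e+5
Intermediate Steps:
j(J, n) = 5 + 2*J (j(J, n) = 2*J + 5 = 5 + 2*J)
b(G) = G²
a(X, l) = (5 + 2*X)³
k = 12164 (k = -3 + (5 + 2*(-3)²)³ = -3 + (5 + 2*9)³ = -3 + (5 + 18)³ = -3 + 23³ = -3 + 12167 = 12164)
k*((-13/(-23) - 3/(-17)) + 40) = 12164*((-13/(-23) - 3/(-17)) + 40) = 12164*((-13*(-1/23) - 3*(-1/17)) + 40) = 12164*((13/23 + 3/17) + 40) = 12164*(290/391 + 40) = 12164*(15930/391) = 193772520/391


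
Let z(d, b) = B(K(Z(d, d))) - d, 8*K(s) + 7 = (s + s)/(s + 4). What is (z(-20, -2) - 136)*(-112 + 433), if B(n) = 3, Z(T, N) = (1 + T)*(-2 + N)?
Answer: -36273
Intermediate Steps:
K(s) = -7/8 + s/(4*(4 + s)) (K(s) = -7/8 + ((s + s)/(s + 4))/8 = -7/8 + ((2*s)/(4 + s))/8 = -7/8 + (2*s/(4 + s))/8 = -7/8 + s/(4*(4 + s)))
z(d, b) = 3 - d
(z(-20, -2) - 136)*(-112 + 433) = ((3 - 1*(-20)) - 136)*(-112 + 433) = ((3 + 20) - 136)*321 = (23 - 136)*321 = -113*321 = -36273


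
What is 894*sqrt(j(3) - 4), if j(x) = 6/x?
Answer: 894*I*sqrt(2) ≈ 1264.3*I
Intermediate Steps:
894*sqrt(j(3) - 4) = 894*sqrt(6/3 - 4) = 894*sqrt(6*(1/3) - 4) = 894*sqrt(2 - 4) = 894*sqrt(-2) = 894*(I*sqrt(2)) = 894*I*sqrt(2)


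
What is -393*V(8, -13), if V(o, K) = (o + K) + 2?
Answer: 1179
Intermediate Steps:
V(o, K) = 2 + K + o (V(o, K) = (K + o) + 2 = 2 + K + o)
-393*V(8, -13) = -393*(2 - 13 + 8) = -393*(-3) = 1179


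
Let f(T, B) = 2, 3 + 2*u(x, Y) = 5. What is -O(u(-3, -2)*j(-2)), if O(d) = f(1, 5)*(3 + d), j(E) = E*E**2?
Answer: 10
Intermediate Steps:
u(x, Y) = 1 (u(x, Y) = -3/2 + (1/2)*5 = -3/2 + 5/2 = 1)
j(E) = E**3
O(d) = 6 + 2*d (O(d) = 2*(3 + d) = 6 + 2*d)
-O(u(-3, -2)*j(-2)) = -(6 + 2*(1*(-2)**3)) = -(6 + 2*(1*(-8))) = -(6 + 2*(-8)) = -(6 - 16) = -1*(-10) = 10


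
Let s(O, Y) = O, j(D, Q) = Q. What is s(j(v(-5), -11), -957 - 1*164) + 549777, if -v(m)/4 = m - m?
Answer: 549766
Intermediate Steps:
v(m) = 0 (v(m) = -4*(m - m) = -4*0 = 0)
s(j(v(-5), -11), -957 - 1*164) + 549777 = -11 + 549777 = 549766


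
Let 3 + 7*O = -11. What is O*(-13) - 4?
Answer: 22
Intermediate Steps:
O = -2 (O = -3/7 + (1/7)*(-11) = -3/7 - 11/7 = -2)
O*(-13) - 4 = -2*(-13) - 4 = 26 - 4 = 22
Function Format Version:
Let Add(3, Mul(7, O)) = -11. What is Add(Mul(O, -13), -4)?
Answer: 22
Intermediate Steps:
O = -2 (O = Add(Rational(-3, 7), Mul(Rational(1, 7), -11)) = Add(Rational(-3, 7), Rational(-11, 7)) = -2)
Add(Mul(O, -13), -4) = Add(Mul(-2, -13), -4) = Add(26, -4) = 22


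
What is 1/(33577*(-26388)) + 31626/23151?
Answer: 9340526945075/6837492553092 ≈ 1.3661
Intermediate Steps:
1/(33577*(-26388)) + 31626/23151 = (1/33577)*(-1/26388) + 31626*(1/23151) = -1/886029876 + 10542/7717 = 9340526945075/6837492553092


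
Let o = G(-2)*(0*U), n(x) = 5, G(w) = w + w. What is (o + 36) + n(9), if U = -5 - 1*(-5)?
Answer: 41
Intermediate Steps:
U = 0 (U = -5 + 5 = 0)
G(w) = 2*w
o = 0 (o = (2*(-2))*(0*0) = -4*0 = 0)
(o + 36) + n(9) = (0 + 36) + 5 = 36 + 5 = 41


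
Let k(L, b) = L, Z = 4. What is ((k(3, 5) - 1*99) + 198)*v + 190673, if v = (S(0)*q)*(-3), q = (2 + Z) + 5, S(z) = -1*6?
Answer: 210869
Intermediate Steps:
S(z) = -6
q = 11 (q = (2 + 4) + 5 = 6 + 5 = 11)
v = 198 (v = -6*11*(-3) = -66*(-3) = 198)
((k(3, 5) - 1*99) + 198)*v + 190673 = ((3 - 1*99) + 198)*198 + 190673 = ((3 - 99) + 198)*198 + 190673 = (-96 + 198)*198 + 190673 = 102*198 + 190673 = 20196 + 190673 = 210869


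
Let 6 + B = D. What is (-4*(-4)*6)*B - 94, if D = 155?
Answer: 14210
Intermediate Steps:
B = 149 (B = -6 + 155 = 149)
(-4*(-4)*6)*B - 94 = (-4*(-4)*6)*149 - 94 = (16*6)*149 - 94 = 96*149 - 94 = 14304 - 94 = 14210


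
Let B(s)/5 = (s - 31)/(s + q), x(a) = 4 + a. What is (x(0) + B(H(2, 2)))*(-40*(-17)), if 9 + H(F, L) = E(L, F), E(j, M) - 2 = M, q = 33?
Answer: -11560/7 ≈ -1651.4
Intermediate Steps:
E(j, M) = 2 + M
H(F, L) = -7 + F (H(F, L) = -9 + (2 + F) = -7 + F)
B(s) = 5*(-31 + s)/(33 + s) (B(s) = 5*((s - 31)/(s + 33)) = 5*((-31 + s)/(33 + s)) = 5*(-31 + s)/(33 + s))
(x(0) + B(H(2, 2)))*(-40*(-17)) = ((4 + 0) + 5*(-31 + (-7 + 2))/(33 + (-7 + 2)))*(-40*(-17)) = (4 + 5*(-31 - 5)/(33 - 5))*680 = (4 + 5*(-36)/28)*680 = (4 + 5*(1/28)*(-36))*680 = (4 - 45/7)*680 = -17/7*680 = -11560/7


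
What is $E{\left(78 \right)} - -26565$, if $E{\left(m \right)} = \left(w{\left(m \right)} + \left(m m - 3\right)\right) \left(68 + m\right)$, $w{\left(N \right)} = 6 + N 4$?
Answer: $960819$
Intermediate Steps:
$w{\left(N \right)} = 6 + 4 N$
$E{\left(m \right)} = \left(68 + m\right) \left(3 + m^{2} + 4 m\right)$ ($E{\left(m \right)} = \left(\left(6 + 4 m\right) + \left(m m - 3\right)\right) \left(68 + m\right) = \left(\left(6 + 4 m\right) + \left(m^{2} - 3\right)\right) \left(68 + m\right) = \left(\left(6 + 4 m\right) + \left(-3 + m^{2}\right)\right) \left(68 + m\right) = \left(3 + m^{2} + 4 m\right) \left(68 + m\right) = \left(68 + m\right) \left(3 + m^{2} + 4 m\right)$)
$E{\left(78 \right)} - -26565 = \left(204 + 78^{3} + 72 \cdot 78^{2} + 275 \cdot 78\right) - -26565 = \left(204 + 474552 + 72 \cdot 6084 + 21450\right) + 26565 = \left(204 + 474552 + 438048 + 21450\right) + 26565 = 934254 + 26565 = 960819$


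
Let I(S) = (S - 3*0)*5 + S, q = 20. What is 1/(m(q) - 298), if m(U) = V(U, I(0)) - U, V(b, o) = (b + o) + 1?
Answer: -1/297 ≈ -0.0033670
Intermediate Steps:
I(S) = 6*S (I(S) = (S + 0)*5 + S = S*5 + S = 5*S + S = 6*S)
V(b, o) = 1 + b + o
m(U) = 1 (m(U) = (1 + U + 6*0) - U = (1 + U + 0) - U = (1 + U) - U = 1)
1/(m(q) - 298) = 1/(1 - 298) = 1/(-297) = -1/297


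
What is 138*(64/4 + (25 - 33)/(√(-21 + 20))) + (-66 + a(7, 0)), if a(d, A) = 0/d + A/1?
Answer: 2142 + 1104*I ≈ 2142.0 + 1104.0*I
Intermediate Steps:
a(d, A) = A (a(d, A) = 0 + A*1 = 0 + A = A)
138*(64/4 + (25 - 33)/(√(-21 + 20))) + (-66 + a(7, 0)) = 138*(64/4 + (25 - 33)/(√(-21 + 20))) + (-66 + 0) = 138*(64*(¼) - 8*(-I)) - 66 = 138*(16 - 8*(-I)) - 66 = 138*(16 - (-8)*I) - 66 = 138*(16 + 8*I) - 66 = (2208 + 1104*I) - 66 = 2142 + 1104*I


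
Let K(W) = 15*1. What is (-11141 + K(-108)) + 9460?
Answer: -1666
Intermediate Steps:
K(W) = 15
(-11141 + K(-108)) + 9460 = (-11141 + 15) + 9460 = -11126 + 9460 = -1666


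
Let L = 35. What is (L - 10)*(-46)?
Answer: -1150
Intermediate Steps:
(L - 10)*(-46) = (35 - 10)*(-46) = 25*(-46) = -1150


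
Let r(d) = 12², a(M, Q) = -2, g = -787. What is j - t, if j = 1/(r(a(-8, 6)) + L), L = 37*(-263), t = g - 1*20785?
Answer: 206810763/9587 ≈ 21572.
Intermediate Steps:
r(d) = 144
t = -21572 (t = -787 - 1*20785 = -787 - 20785 = -21572)
L = -9731
j = -1/9587 (j = 1/(144 - 9731) = 1/(-9587) = -1/9587 ≈ -0.00010431)
j - t = -1/9587 - 1*(-21572) = -1/9587 + 21572 = 206810763/9587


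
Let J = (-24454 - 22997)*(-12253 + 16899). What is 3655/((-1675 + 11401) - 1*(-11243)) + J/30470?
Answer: -2311329360212/319462715 ≈ -7235.1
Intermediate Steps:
J = -220457346 (J = -47451*4646 = -220457346)
3655/((-1675 + 11401) - 1*(-11243)) + J/30470 = 3655/((-1675 + 11401) - 1*(-11243)) - 220457346/30470 = 3655/(9726 + 11243) - 220457346*1/30470 = 3655/20969 - 110228673/15235 = -2311329360212/319462715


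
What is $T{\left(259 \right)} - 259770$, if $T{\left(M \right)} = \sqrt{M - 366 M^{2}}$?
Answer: $-259770 + i \sqrt{24551387} \approx -2.5977 \cdot 10^{5} + 4954.9 i$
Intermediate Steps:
$T{\left(259 \right)} - 259770 = \sqrt{259 \left(1 - 94794\right)} - 259770 = \sqrt{259 \left(-94793\right)} - 259770 = \sqrt{-24551387} - 259770 = i \sqrt{24551387} - 259770 = -259770 + i \sqrt{24551387}$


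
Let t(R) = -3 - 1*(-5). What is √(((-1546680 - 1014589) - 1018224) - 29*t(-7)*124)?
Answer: I*√3586685 ≈ 1893.9*I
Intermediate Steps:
t(R) = 2 (t(R) = -3 + 5 = 2)
√(((-1546680 - 1014589) - 1018224) - 29*t(-7)*124) = √(((-1546680 - 1014589) - 1018224) - 29*2*124) = √((-2561269 - 1018224) - 58*124) = √(-3579493 - 7192) = √(-3586685) = I*√3586685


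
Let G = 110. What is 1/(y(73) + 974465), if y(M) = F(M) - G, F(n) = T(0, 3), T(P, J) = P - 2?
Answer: 1/974353 ≈ 1.0263e-6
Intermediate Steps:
T(P, J) = -2 + P
F(n) = -2 (F(n) = -2 + 0 = -2)
y(M) = -112 (y(M) = -2 - 1*110 = -2 - 110 = -112)
1/(y(73) + 974465) = 1/(-112 + 974465) = 1/974353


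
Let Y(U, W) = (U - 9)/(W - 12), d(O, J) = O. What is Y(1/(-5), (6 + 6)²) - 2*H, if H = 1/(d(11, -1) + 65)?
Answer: -301/3135 ≈ -0.096013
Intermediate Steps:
Y(U, W) = (-9 + U)/(-12 + W)
H = 1/76 (H = 1/(11 + 65) = 1/76 ≈ 0.013158)
Y(1/(-5), (6 + 6)²) - 2*H = (-9 + 1/(-5))/(-12 + (6 + 6)²) - 2*1/76 = (-9 - ⅕)/(-12 + 12²) - 1/38 = -46/5/(-12 + 144) - 1/38 = -46/5/132 - 1/38 = (1/132)*(-46/5) - 1/38 = -23/330 - 1/38 = -301/3135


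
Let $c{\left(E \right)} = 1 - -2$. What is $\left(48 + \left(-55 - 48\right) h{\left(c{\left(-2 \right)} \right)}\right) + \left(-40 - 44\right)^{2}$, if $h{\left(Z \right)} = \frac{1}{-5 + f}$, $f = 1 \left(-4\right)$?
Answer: $\frac{64039}{9} \approx 7115.4$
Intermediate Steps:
$f = -4$
$c{\left(E \right)} = 3$ ($c{\left(E \right)} = 1 + 2 = 3$)
$h{\left(Z \right)} = - \frac{1}{9}$ ($h{\left(Z \right)} = \frac{1}{-5 - 4} = \frac{1}{-9} = - \frac{1}{9}$)
$\left(48 + \left(-55 - 48\right) h{\left(c{\left(-2 \right)} \right)}\right) + \left(-40 - 44\right)^{2} = \left(48 + \left(-55 - 48\right) \left(- \frac{1}{9}\right)\right) + \left(-40 - 44\right)^{2} = \left(48 - - \frac{103}{9}\right) + \left(-84\right)^{2} = \left(48 + \frac{103}{9}\right) + 7056 = \frac{535}{9} + 7056 = \frac{64039}{9}$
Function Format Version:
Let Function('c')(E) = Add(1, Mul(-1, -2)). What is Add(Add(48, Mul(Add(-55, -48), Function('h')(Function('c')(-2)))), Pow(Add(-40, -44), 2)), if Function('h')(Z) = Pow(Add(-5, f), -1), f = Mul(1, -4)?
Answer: Rational(64039, 9) ≈ 7115.4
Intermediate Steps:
f = -4
Function('c')(E) = 3 (Function('c')(E) = Add(1, 2) = 3)
Function('h')(Z) = Rational(-1, 9) (Function('h')(Z) = Pow(Add(-5, -4), -1) = Pow(-9, -1) = Rational(-1, 9))
Add(Add(48, Mul(Add(-55, -48), Function('h')(Function('c')(-2)))), Pow(Add(-40, -44), 2)) = Add(Add(48, Mul(Add(-55, -48), Rational(-1, 9))), Pow(Add(-40, -44), 2)) = Add(Add(48, Mul(-103, Rational(-1, 9))), Pow(-84, 2)) = Add(Add(48, Rational(103, 9)), 7056) = Add(Rational(535, 9), 7056) = Rational(64039, 9)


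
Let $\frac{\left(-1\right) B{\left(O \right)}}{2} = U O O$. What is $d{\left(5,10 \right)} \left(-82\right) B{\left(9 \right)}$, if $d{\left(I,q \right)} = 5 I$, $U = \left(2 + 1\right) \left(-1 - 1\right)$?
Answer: $-1992600$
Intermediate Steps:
$U = -6$ ($U = 3 \left(-2\right) = -6$)
$B{\left(O \right)} = 12 O^{2}$ ($B{\left(O \right)} = - 2 \left(- 6 O O\right) = - 2 \left(- 6 O^{2}\right) = 12 O^{2}$)
$d{\left(5,10 \right)} \left(-82\right) B{\left(9 \right)} = 5 \cdot 5 \left(-82\right) 12 \cdot 9^{2} = 25 \left(-82\right) 12 \cdot 81 = \left(-2050\right) 972 = -1992600$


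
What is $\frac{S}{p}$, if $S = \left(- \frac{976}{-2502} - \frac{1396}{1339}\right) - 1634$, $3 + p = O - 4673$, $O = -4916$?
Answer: $\frac{1369094195}{8033726844} \approx 0.17042$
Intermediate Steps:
$p = -9592$ ($p = -3 - 9589 = -9592$)
$S = - \frac{2738188390}{1675089}$ ($S = \left(\left(-976\right) \left(- \frac{1}{2502}\right) - \frac{1396}{1339}\right) - 1634 = \left(\frac{488}{1251} - \frac{1396}{1339}\right) - 1634 = - \frac{1092964}{1675089} - 1634 = - \frac{2738188390}{1675089} \approx -1634.7$)
$\frac{S}{p} = - \frac{2738188390}{1675089 \left(-9592\right)} = \left(- \frac{2738188390}{1675089}\right) \left(- \frac{1}{9592}\right) = \frac{1369094195}{8033726844}$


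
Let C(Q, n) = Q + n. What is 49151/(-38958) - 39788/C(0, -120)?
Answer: 32170058/97395 ≈ 330.31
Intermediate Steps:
49151/(-38958) - 39788/C(0, -120) = 49151/(-38958) - 39788/(0 - 120) = 49151*(-1/38958) - 39788/(-120) = -49151/38958 - 39788*(-1/120) = -49151/38958 + 9947/30 = 32170058/97395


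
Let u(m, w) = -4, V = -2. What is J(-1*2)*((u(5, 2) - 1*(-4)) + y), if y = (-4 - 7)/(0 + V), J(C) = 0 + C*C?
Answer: 22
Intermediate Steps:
J(C) = C² (J(C) = 0 + C² = C²)
y = 11/2 (y = (-4 - 7)/(0 - 2) = -11/(-2) = -11*(-½) = 11/2 ≈ 5.5000)
J(-1*2)*((u(5, 2) - 1*(-4)) + y) = (-1*2)²*((-4 - 1*(-4)) + 11/2) = (-2)²*((-4 + 4) + 11/2) = 4*(0 + 11/2) = 4*(11/2) = 22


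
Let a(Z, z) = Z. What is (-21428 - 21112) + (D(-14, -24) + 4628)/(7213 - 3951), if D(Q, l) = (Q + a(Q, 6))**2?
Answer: -69380034/1631 ≈ -42538.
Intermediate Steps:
D(Q, l) = 4*Q**2 (D(Q, l) = (Q + Q)**2 = (2*Q)**2 = 4*Q**2)
(-21428 - 21112) + (D(-14, -24) + 4628)/(7213 - 3951) = (-21428 - 21112) + (4*(-14)**2 + 4628)/(7213 - 3951) = -42540 + (4*196 + 4628)/3262 = -42540 + (784 + 4628)*(1/3262) = -42540 + 5412*(1/3262) = -42540 + 2706/1631 = -69380034/1631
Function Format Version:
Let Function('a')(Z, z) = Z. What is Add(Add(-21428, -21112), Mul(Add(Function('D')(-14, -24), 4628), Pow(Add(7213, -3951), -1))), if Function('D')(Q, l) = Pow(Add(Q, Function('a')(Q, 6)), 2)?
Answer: Rational(-69380034, 1631) ≈ -42538.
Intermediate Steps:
Function('D')(Q, l) = Mul(4, Pow(Q, 2)) (Function('D')(Q, l) = Pow(Add(Q, Q), 2) = Pow(Mul(2, Q), 2) = Mul(4, Pow(Q, 2)))
Add(Add(-21428, -21112), Mul(Add(Function('D')(-14, -24), 4628), Pow(Add(7213, -3951), -1))) = Add(Add(-21428, -21112), Mul(Add(Mul(4, Pow(-14, 2)), 4628), Pow(Add(7213, -3951), -1))) = Add(-42540, Mul(Add(Mul(4, 196), 4628), Pow(3262, -1))) = Add(-42540, Mul(Add(784, 4628), Rational(1, 3262))) = Add(-42540, Mul(5412, Rational(1, 3262))) = Add(-42540, Rational(2706, 1631)) = Rational(-69380034, 1631)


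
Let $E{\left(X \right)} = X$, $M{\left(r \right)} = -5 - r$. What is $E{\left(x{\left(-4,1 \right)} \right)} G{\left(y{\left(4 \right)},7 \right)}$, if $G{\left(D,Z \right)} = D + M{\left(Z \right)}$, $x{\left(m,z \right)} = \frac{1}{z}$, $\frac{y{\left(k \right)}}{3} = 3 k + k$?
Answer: $36$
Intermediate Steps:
$y{\left(k \right)} = 12 k$ ($y{\left(k \right)} = 3 \left(3 k + k\right) = 3 \cdot 4 k = 12 k$)
$G{\left(D,Z \right)} = -5 + D - Z$ ($G{\left(D,Z \right)} = D - \left(5 + Z\right) = -5 + D - Z$)
$E{\left(x{\left(-4,1 \right)} \right)} G{\left(y{\left(4 \right)},7 \right)} = \frac{-5 + 12 \cdot 4 - 7}{1} = 1 \left(-5 + 48 - 7\right) = 1 \cdot 36 = 36$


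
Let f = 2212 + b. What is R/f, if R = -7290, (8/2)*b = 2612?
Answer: -486/191 ≈ -2.5445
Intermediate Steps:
b = 653 (b = (¼)*2612 = 653)
f = 2865 (f = 2212 + 653 = 2865)
R/f = -7290/2865 = -7290*1/2865 = -486/191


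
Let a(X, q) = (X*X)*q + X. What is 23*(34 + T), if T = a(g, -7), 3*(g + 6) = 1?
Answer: -40664/9 ≈ -4518.2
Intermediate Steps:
g = -17/3 (g = -6 + (⅓)*1 = -6 + ⅓ = -17/3 ≈ -5.6667)
a(X, q) = X + q*X² (a(X, q) = X²*q + X = q*X² + X = X + q*X²)
T = -2074/9 (T = -17*(1 - 17/3*(-7))/3 = -17*(1 + 119/3)/3 = -17/3*122/3 = -2074/9 ≈ -230.44)
23*(34 + T) = 23*(34 - 2074/9) = 23*(-1768/9) = -40664/9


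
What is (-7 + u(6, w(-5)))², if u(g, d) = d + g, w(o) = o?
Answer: 36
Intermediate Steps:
(-7 + u(6, w(-5)))² = (-7 + (-5 + 6))² = (-7 + 1)² = (-6)² = 36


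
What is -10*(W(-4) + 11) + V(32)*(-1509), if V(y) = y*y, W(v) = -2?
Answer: -1545306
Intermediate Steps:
V(y) = y²
-10*(W(-4) + 11) + V(32)*(-1509) = -10*(-2 + 11) + 32²*(-1509) = -10*9 + 1024*(-1509) = -90 - 1545216 = -1545306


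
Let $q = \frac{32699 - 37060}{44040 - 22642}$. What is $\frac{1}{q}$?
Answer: $- \frac{21398}{4361} \approx -4.9067$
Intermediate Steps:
$q = - \frac{4361}{21398}$ ($q = - \frac{4361}{44040 - 22642} = - \frac{4361}{21398} \approx -0.2038$)
$\frac{1}{q} = \frac{1}{- \frac{4361}{21398}} = - \frac{21398}{4361}$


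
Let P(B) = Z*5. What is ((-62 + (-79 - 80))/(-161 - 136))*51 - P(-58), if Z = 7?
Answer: 292/99 ≈ 2.9495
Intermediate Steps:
P(B) = 35 (P(B) = 7*5 = 35)
((-62 + (-79 - 80))/(-161 - 136))*51 - P(-58) = ((-62 + (-79 - 80))/(-161 - 136))*51 - 1*35 = ((-62 - 159)/(-297))*51 - 35 = -221*(-1/297)*51 - 35 = (221/297)*51 - 35 = 3757/99 - 35 = 292/99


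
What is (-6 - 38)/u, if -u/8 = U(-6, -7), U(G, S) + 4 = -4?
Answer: -11/16 ≈ -0.68750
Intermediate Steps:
U(G, S) = -8 (U(G, S) = -4 - 4 = -8)
u = 64 (u = -8*(-8) = 64)
(-6 - 38)/u = (-6 - 38)/64 = (1/64)*(-44) = -11/16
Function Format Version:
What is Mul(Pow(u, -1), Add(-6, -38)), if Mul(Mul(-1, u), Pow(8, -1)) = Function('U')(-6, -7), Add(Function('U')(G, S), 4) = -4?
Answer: Rational(-11, 16) ≈ -0.68750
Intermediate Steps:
Function('U')(G, S) = -8 (Function('U')(G, S) = Add(-4, -4) = -8)
u = 64 (u = Mul(-8, -8) = 64)
Mul(Pow(u, -1), Add(-6, -38)) = Mul(Pow(64, -1), Add(-6, -38)) = Mul(Rational(1, 64), -44) = Rational(-11, 16)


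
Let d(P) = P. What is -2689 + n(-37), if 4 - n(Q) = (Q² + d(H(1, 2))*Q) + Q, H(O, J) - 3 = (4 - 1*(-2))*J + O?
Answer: -3425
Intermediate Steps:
H(O, J) = 3 + O + 6*J (H(O, J) = 3 + ((4 - 1*(-2))*J + O) = 3 + ((4 + 2)*J + O) = 3 + (6*J + O) = 3 + (O + 6*J) = 3 + O + 6*J)
n(Q) = 4 - Q² - 17*Q (n(Q) = 4 - ((Q² + (3 + 1 + 6*2)*Q) + Q) = 4 - ((Q² + (3 + 1 + 12)*Q) + Q) = 4 - ((Q² + 16*Q) + Q) = 4 - (Q² + 17*Q) = 4 + (-Q² - 17*Q) = 4 - Q² - 17*Q)
-2689 + n(-37) = -2689 + (4 - 1*(-37)² - 17*(-37)) = -2689 + (4 - 1*1369 + 629) = -2689 + (4 - 1369 + 629) = -2689 - 736 = -3425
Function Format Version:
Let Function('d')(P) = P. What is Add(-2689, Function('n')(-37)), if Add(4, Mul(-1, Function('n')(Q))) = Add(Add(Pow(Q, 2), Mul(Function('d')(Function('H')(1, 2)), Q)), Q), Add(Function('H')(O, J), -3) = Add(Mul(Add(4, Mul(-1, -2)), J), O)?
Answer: -3425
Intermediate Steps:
Function('H')(O, J) = Add(3, O, Mul(6, J)) (Function('H')(O, J) = Add(3, Add(Mul(Add(4, Mul(-1, -2)), J), O)) = Add(3, Add(Mul(Add(4, 2), J), O)) = Add(3, Add(Mul(6, J), O)) = Add(3, Add(O, Mul(6, J))) = Add(3, O, Mul(6, J)))
Function('n')(Q) = Add(4, Mul(-1, Pow(Q, 2)), Mul(-17, Q)) (Function('n')(Q) = Add(4, Mul(-1, Add(Add(Pow(Q, 2), Mul(Add(3, 1, Mul(6, 2)), Q)), Q))) = Add(4, Mul(-1, Add(Add(Pow(Q, 2), Mul(Add(3, 1, 12), Q)), Q))) = Add(4, Mul(-1, Add(Add(Pow(Q, 2), Mul(16, Q)), Q))) = Add(4, Mul(-1, Add(Pow(Q, 2), Mul(17, Q)))) = Add(4, Add(Mul(-1, Pow(Q, 2)), Mul(-17, Q))) = Add(4, Mul(-1, Pow(Q, 2)), Mul(-17, Q)))
Add(-2689, Function('n')(-37)) = Add(-2689, Add(4, Mul(-1, Pow(-37, 2)), Mul(-17, -37))) = Add(-2689, Add(4, Mul(-1, 1369), 629)) = Add(-2689, Add(4, -1369, 629)) = Add(-2689, -736) = -3425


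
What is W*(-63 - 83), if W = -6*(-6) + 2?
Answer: -5548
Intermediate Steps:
W = 38 (W = 36 + 2 = 38)
W*(-63 - 83) = 38*(-63 - 83) = 38*(-146) = -5548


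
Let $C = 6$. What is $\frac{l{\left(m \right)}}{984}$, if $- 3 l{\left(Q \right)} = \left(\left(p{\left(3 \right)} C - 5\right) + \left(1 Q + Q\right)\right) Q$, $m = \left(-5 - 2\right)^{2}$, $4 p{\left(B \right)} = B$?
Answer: $- \frac{3185}{1968} \approx -1.6184$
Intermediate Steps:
$p{\left(B \right)} = \frac{B}{4}$
$m = 49$ ($m = \left(-7\right)^{2} = 49$)
$l{\left(Q \right)} = - \frac{Q \left(- \frac{1}{2} + 2 Q\right)}{3}$ ($l{\left(Q \right)} = - \frac{\left(\left(\frac{1}{4} \cdot 3 \cdot 6 - 5\right) + \left(1 Q + Q\right)\right) Q}{3} = - \frac{\left(\left(\frac{3}{4} \cdot 6 - 5\right) + \left(Q + Q\right)\right) Q}{3} = - \frac{\left(\left(\frac{9}{2} - 5\right) + 2 Q\right) Q}{3} = - \frac{\left(- \frac{1}{2} + 2 Q\right) Q}{3} = - \frac{Q \left(- \frac{1}{2} + 2 Q\right)}{3}$)
$\frac{l{\left(m \right)}}{984} = \frac{\frac{1}{6} \cdot 49 \left(1 - 196\right)}{984} = \frac{1}{6} \cdot 49 \left(1 - 196\right) \frac{1}{984} = \frac{1}{6} \cdot 49 \left(-195\right) \frac{1}{984} = \left(- \frac{3185}{2}\right) \frac{1}{984} = - \frac{3185}{1968}$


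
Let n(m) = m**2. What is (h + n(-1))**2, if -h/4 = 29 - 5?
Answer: 9025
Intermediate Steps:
h = -96 (h = -4*(29 - 5) = -4*24 = -96)
(h + n(-1))**2 = (-96 + (-1)**2)**2 = (-96 + 1)**2 = (-95)**2 = 9025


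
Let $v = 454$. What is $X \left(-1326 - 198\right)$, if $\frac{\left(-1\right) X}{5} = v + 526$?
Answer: $7467600$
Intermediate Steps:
$X = -4900$ ($X = - 5 \left(454 + 526\right) = \left(-5\right) 980 = -4900$)
$X \left(-1326 - 198\right) = - 4900 \left(-1326 - 198\right) = \left(-4900\right) \left(-1524\right) = 7467600$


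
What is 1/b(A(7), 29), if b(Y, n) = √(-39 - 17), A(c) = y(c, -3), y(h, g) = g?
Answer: -I*√14/28 ≈ -0.13363*I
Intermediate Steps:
A(c) = -3
b(Y, n) = 2*I*√14 (b(Y, n) = √(-56) = 2*I*√14)
1/b(A(7), 29) = 1/(2*I*√14) = -I*√14/28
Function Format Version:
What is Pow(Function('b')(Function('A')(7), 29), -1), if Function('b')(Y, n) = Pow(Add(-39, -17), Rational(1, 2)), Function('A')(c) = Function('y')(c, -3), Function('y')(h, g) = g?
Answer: Mul(Rational(-1, 28), I, Pow(14, Rational(1, 2))) ≈ Mul(-0.13363, I)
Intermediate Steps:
Function('A')(c) = -3
Function('b')(Y, n) = Mul(2, I, Pow(14, Rational(1, 2))) (Function('b')(Y, n) = Pow(-56, Rational(1, 2)) = Mul(2, I, Pow(14, Rational(1, 2))))
Pow(Function('b')(Function('A')(7), 29), -1) = Pow(Mul(2, I, Pow(14, Rational(1, 2))), -1) = Mul(Rational(-1, 28), I, Pow(14, Rational(1, 2)))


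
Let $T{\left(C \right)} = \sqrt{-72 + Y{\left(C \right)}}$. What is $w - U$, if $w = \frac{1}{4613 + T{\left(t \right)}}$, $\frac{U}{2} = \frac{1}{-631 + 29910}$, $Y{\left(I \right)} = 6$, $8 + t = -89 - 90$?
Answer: $\frac{92504357}{623052288965} - \frac{i \sqrt{66}}{21279835} \approx 0.00014847 - 3.8177 \cdot 10^{-7} i$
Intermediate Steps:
$t = -187$ ($t = -8 - 179 = -187$)
$T{\left(C \right)} = i \sqrt{66}$ ($T{\left(C \right)} = \sqrt{-72 + 6} = \sqrt{-66} = i \sqrt{66}$)
$U = \frac{2}{29279}$ ($U = \frac{2}{-631 + 29910} = \frac{2}{29279} \approx 6.8308 \cdot 10^{-5}$)
$w = \frac{1}{4613 + i \sqrt{66}} \approx 0.00021678 - 3.818 \cdot 10^{-7} i$
$w - U = \left(\frac{4613}{21279835} - \frac{i \sqrt{66}}{21279835}\right) - \frac{2}{29279} = \frac{92504357}{623052288965} - \frac{i \sqrt{66}}{21279835}$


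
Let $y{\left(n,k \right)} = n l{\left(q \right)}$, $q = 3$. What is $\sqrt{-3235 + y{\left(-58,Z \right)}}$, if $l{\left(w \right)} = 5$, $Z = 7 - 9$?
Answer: $5 i \sqrt{141} \approx 59.372 i$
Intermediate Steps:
$Z = -2$
$y{\left(n,k \right)} = 5 n$ ($y{\left(n,k \right)} = n 5 = 5 n$)
$\sqrt{-3235 + y{\left(-58,Z \right)}} = \sqrt{-3235 + 5 \left(-58\right)} = \sqrt{-3235 - 290} = \sqrt{-3525} = 5 i \sqrt{141}$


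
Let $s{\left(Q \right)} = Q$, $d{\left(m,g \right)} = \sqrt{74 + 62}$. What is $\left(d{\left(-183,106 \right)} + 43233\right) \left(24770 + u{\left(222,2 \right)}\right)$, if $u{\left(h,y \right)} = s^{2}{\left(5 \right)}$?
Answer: $1071962235 + 49590 \sqrt{34} \approx 1.0723 \cdot 10^{9}$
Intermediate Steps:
$d{\left(m,g \right)} = 2 \sqrt{34}$ ($d{\left(m,g \right)} = \sqrt{136} = 2 \sqrt{34}$)
$u{\left(h,y \right)} = 25$ ($u{\left(h,y \right)} = 5^{2} = 25$)
$\left(d{\left(-183,106 \right)} + 43233\right) \left(24770 + u{\left(222,2 \right)}\right) = \left(2 \sqrt{34} + 43233\right) \left(24770 + 25\right) = \left(43233 + 2 \sqrt{34}\right) 24795 = 1071962235 + 49590 \sqrt{34}$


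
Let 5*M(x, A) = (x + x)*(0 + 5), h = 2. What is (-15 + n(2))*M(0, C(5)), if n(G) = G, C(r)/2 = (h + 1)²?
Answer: 0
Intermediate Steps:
C(r) = 18 (C(r) = 2*(2 + 1)² = 2*3² = 2*9 = 18)
M(x, A) = 2*x (M(x, A) = ((x + x)*(0 + 5))/5 = ((2*x)*5)/5 = (10*x)/5 = 2*x)
(-15 + n(2))*M(0, C(5)) = (-15 + 2)*(2*0) = -13*0 = 0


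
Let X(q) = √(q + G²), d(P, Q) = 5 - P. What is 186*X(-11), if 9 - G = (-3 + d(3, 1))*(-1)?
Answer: 186*√53 ≈ 1354.1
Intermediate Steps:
G = 8 (G = 9 - (-3 + (5 - 1*3))*(-1) = 9 - (-3 + (5 - 3))*(-1) = 9 - (-3 + 2)*(-1) = 9 - (-1)*(-1) = 9 - 1*1 = 9 - 1 = 8)
X(q) = √(64 + q) (X(q) = √(q + 8²) = √(q + 64) = √(64 + q))
186*X(-11) = 186*√(64 - 11) = 186*√53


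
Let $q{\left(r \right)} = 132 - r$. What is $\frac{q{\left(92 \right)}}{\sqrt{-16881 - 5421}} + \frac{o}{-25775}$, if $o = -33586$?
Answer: $\frac{33586}{25775} - \frac{20 i \sqrt{2478}}{3717} \approx 1.303 - 0.26785 i$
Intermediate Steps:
$\frac{q{\left(92 \right)}}{\sqrt{-16881 - 5421}} + \frac{o}{-25775} = \frac{132 - 92}{\sqrt{-16881 - 5421}} - \frac{33586}{-25775} = \frac{132 - 92}{\sqrt{-22302}} - - \frac{33586}{25775} = \frac{40}{3 i \sqrt{2478}} + \frac{33586}{25775} = 40 \left(- \frac{i \sqrt{2478}}{7434}\right) + \frac{33586}{25775} = - \frac{20 i \sqrt{2478}}{3717} + \frac{33586}{25775} = \frac{33586}{25775} - \frac{20 i \sqrt{2478}}{3717}$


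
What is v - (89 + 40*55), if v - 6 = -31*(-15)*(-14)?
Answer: -8793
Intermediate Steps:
v = -6504 (v = 6 - 31*(-15)*(-14) = 6 + 465*(-14) = 6 - 6510 = -6504)
v - (89 + 40*55) = -6504 - (89 + 40*55) = -6504 - (89 + 2200) = -6504 - 1*2289 = -6504 - 2289 = -8793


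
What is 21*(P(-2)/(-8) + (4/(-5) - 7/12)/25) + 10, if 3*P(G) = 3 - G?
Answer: 4463/1000 ≈ 4.4630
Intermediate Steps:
P(G) = 1 - G/3 (P(G) = (3 - G)/3 = 1 - G/3)
21*(P(-2)/(-8) + (4/(-5) - 7/12)/25) + 10 = 21*((1 - 1/3*(-2))/(-8) + (4/(-5) - 7/12)/25) + 10 = 21*((1 + 2/3)*(-1/8) + (4*(-1/5) - 7*1/12)*(1/25)) + 10 = 21*((5/3)*(-1/8) + (-4/5 - 7/12)*(1/25)) + 10 = 21*(-5/24 - 83/60*1/25) + 10 = 21*(-5/24 - 83/1500) + 10 = 21*(-791/3000) + 10 = -5537/1000 + 10 = 4463/1000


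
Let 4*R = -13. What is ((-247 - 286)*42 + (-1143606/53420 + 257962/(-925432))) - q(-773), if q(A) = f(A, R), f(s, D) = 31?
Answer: -138661483298789/6179572180 ≈ -22439.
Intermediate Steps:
R = -13/4 (R = (1/4)*(-13) = -13/4 ≈ -3.2500)
q(A) = 31
((-247 - 286)*42 + (-1143606/53420 + 257962/(-925432))) - q(-773) = ((-247 - 286)*42 + (-1143606/53420 + 257962/(-925432))) - 1*31 = (-533*42 + (-1143606*1/53420 + 257962*(-1/925432))) - 31 = (-22386 + (-571803/26710 - 128981/462716)) - 31 = (-22386 - 134013739729/6179572180) - 31 = -138469916561209/6179572180 - 31 = -138661483298789/6179572180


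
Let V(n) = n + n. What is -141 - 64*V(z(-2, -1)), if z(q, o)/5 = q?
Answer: 1139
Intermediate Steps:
z(q, o) = 5*q
V(n) = 2*n
-141 - 64*V(z(-2, -1)) = -141 - 128*5*(-2) = -141 - 128*(-10) = -141 - 64*(-20) = -141 + 1280 = 1139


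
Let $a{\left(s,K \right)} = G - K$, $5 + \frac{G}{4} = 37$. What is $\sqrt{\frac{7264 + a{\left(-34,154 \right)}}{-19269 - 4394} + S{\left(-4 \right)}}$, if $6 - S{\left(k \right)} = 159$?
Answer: $\frac{i \sqrt{85841720851}}{23663} \approx 12.382 i$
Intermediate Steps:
$G = 128$ ($G = -20 + 4 \cdot 37 = -20 + 148 = 128$)
$S{\left(k \right)} = -153$ ($S{\left(k \right)} = 6 - 159 = -153$)
$a{\left(s,K \right)} = 128 - K$
$\sqrt{\frac{7264 + a{\left(-34,154 \right)}}{-19269 - 4394} + S{\left(-4 \right)}} = \sqrt{\frac{7264 + \left(128 - 154\right)}{-19269 - 4394} - 153} = \sqrt{\frac{7264 + \left(128 - 154\right)}{-23663} - 153} = \sqrt{\left(7264 - 26\right) \left(- \frac{1}{23663}\right) - 153} = \sqrt{7238 \left(- \frac{1}{23663}\right) - 153} = \sqrt{- \frac{7238}{23663} - 153} = \sqrt{- \frac{3627677}{23663}} = \frac{i \sqrt{85841720851}}{23663}$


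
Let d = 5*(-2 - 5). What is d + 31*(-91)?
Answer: -2856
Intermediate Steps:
d = -35 (d = 5*(-7) = -35)
d + 31*(-91) = -35 + 31*(-91) = -35 - 2821 = -2856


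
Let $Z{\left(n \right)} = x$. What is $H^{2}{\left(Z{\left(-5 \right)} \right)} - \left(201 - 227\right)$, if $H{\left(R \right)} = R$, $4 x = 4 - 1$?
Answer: $\frac{425}{16} \approx 26.563$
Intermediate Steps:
$x = \frac{3}{4}$ ($x = \frac{4 - 1}{4} = \frac{1}{4} \cdot 3 = \frac{3}{4} \approx 0.75$)
$Z{\left(n \right)} = \frac{3}{4}$
$H^{2}{\left(Z{\left(-5 \right)} \right)} - \left(201 - 227\right) = \left(\frac{3}{4}\right)^{2} - \left(201 - 227\right) = \frac{9}{16} - -26 = \frac{9}{16} + 26 = \frac{425}{16}$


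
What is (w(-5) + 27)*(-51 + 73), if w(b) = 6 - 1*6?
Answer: 594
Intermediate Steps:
w(b) = 0 (w(b) = 6 - 6 = 0)
(w(-5) + 27)*(-51 + 73) = (0 + 27)*(-51 + 73) = 27*22 = 594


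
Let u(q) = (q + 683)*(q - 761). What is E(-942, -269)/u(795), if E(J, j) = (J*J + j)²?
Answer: 786937539025/50252 ≈ 1.5660e+7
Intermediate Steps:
u(q) = (-761 + q)*(683 + q) (u(q) = (683 + q)*(-761 + q) = (-761 + q)*(683 + q))
E(J, j) = (j + J²)² (E(J, j) = (J² + j)² = (j + J²)²)
E(-942, -269)/u(795) = (-269 + (-942)²)²/(-519763 + 795² - 78*795) = (-269 + 887364)²/(-519763 + 632025 - 62010) = 887095²/50252 = 786937539025*(1/50252) = 786937539025/50252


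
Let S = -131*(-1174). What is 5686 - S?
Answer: -148108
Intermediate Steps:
S = 153794
5686 - S = 5686 - 1*153794 = 5686 - 153794 = -148108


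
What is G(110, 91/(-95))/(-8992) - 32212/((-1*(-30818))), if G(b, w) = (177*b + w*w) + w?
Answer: -105648968123/32907460400 ≈ -3.2105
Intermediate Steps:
G(b, w) = w + w² + 177*b (G(b, w) = (177*b + w²) + w = (w² + 177*b) + w = w + w² + 177*b)
G(110, 91/(-95))/(-8992) - 32212/((-1*(-30818))) = (91/(-95) + (91/(-95))² + 177*110)/(-8992) - 32212/((-1*(-30818))) = (91*(-1/95) + (91*(-1/95))² + 19470)*(-1/8992) - 32212/30818 = (-91/95 + (-91/95)² + 19470)*(-1/8992) - 32212*1/30818 = (-91/95 + 8281/9025 + 19470)*(-1/8992) - 16106/15409 = (175716386/9025)*(-1/8992) - 16106/15409 = -87858193/40576400 - 16106/15409 = -105648968123/32907460400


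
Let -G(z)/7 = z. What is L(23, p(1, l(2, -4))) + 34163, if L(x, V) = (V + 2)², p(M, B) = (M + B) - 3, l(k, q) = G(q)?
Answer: 34947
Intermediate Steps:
G(z) = -7*z
l(k, q) = -7*q
p(M, B) = -3 + B + M (p(M, B) = (B + M) - 3 = -3 + B + M)
L(x, V) = (2 + V)²
L(23, p(1, l(2, -4))) + 34163 = (2 + (-3 - 7*(-4) + 1))² + 34163 = (2 + (-3 + 28 + 1))² + 34163 = (2 + 26)² + 34163 = 28² + 34163 = 784 + 34163 = 34947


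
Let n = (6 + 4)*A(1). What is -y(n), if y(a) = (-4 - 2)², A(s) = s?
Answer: -36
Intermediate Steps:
n = 10 (n = (6 + 4)*1 = 10*1 = 10)
y(a) = 36 (y(a) = (-6)² = 36)
-y(n) = -1*36 = -36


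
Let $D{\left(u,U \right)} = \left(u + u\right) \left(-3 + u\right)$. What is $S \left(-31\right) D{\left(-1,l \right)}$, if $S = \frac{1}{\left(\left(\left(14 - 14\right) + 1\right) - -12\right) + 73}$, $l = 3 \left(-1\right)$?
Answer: $- \frac{124}{43} \approx -2.8837$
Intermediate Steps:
$l = -3$
$D{\left(u,U \right)} = 2 u \left(-3 + u\right)$
$S = \frac{1}{86}$ ($S = \frac{1}{\left(\left(0 + 1\right) + 12\right) + 73} = \frac{1}{\left(1 + 12\right) + 73} = \frac{1}{13 + 73} = \frac{1}{86} \approx 0.011628$)
$S \left(-31\right) D{\left(-1,l \right)} = \frac{1}{86} \left(-31\right) 2 \left(-1\right) \left(-3 - 1\right) = - \frac{31 \cdot 2 \left(-1\right) \left(-4\right)}{86} = \left(- \frac{31}{86}\right) 8 = - \frac{124}{43}$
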